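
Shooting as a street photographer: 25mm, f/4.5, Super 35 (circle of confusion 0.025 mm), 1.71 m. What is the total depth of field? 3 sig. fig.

Hyperfocal distance H = f²/(N·c) + f = 25²/(4.5 × 0.025) + 25 = 625/0.1125 + 25 ≈ 5580.6 mm ≈ 5.581 m.
Near limit Dn = s·(H − f)/(H + s − 2f) = 1710 × (5580.6 − 25) / (5580.6 + 1710 − 2 × 25) = 1710 × 5555.6 / 7240.6 ≈ 1312.1 mm.
Far limit Df = s·(H − f)/(H − s) = 1710 × (5580.6 − 25) / (5580.6 − 1710) = 1710 × 5555.6 / 3870.6 ≈ 2454.4 mm.
Depth of field = Df − Dn = 2454.4 − 1312.1 ≈ 1142.3 mm ≈ 1.14 m.

1.14 m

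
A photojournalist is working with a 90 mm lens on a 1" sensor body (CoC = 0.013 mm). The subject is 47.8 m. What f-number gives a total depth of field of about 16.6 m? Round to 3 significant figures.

Write h = H − f = f²/(N·c). The thin-lens limits are Dn = s·h/(h + (s−f)) and Df = s·h/(h − (s−f)), so DoF = Df − Dn = 2·s·(s−f)·h / (h² − (s−f)²).
That is a quadratic in h: DoF·h² − 2·s·(s−f)·h − DoF·(s−f)² = 0 ⇒ h = (s−f)·(s + √(s² + DoF²)) / DoF = 47710 × (47800 + √(47800² + 16600²)) / 16600 = 47710 × (47800 + 50600.4) / 16600 ≈ 282812 mm.
Then N = f²/(c·h) = 90² / (0.013 × 282812) = 8100 / 3676.6 ≈ 2.20.

f/2.20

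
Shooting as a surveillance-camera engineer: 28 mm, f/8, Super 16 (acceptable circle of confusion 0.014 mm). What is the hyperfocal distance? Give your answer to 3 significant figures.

7.03 m

Hyperfocal distance H = f²/(N·c) + f = 28²/(8 × 0.014) + 28 = 784/0.112 + 28 ≈ 7028.0 mm ≈ 7.03 m.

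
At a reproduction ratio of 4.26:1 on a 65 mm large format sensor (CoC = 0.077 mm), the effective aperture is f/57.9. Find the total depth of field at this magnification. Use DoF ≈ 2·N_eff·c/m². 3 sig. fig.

0.491 mm

At magnification m, DoF ≈ 2·N_eff·c/m² = 2 × 57.9 × 0.077 / 4.26² = 8.917 / 18.15 ≈ 0.491 mm.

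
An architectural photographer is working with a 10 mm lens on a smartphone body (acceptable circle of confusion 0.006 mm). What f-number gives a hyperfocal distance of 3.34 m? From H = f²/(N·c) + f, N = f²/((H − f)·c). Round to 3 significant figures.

f/5.01

Rearrange H = f²/(N·c) + f for N: N = f² / ((H − f)·c).
N = 10² / ((3340 − 10) × 0.006) = 100 / 19.98 ≈ 5.01.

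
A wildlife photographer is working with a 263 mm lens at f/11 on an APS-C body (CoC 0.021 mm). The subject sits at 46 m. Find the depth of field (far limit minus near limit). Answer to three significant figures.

Hyperfocal distance H = f²/(N·c) + f = 263²/(11 × 0.021) + 263 = 69169/0.231 + 263 ≈ 299695.9 mm ≈ 299.7 m.
Near limit Dn = s·(H − f)/(H + s − 2f) = 46000 × (299695.9 − 263) / (299695.9 + 46000 − 2 × 263) = 46000 × 299432.9 / 345169.9 ≈ 39905 mm.
Far limit Df = s·(H − f)/(H − s) = 46000 × (299695.9 − 263) / (299695.9 − 46000) = 46000 × 299432.9 / 253695.9 ≈ 54293 mm.
Depth of field = Df − Dn = 54293 − 39905 ≈ 14388 mm ≈ 14.4 m.

14.4 m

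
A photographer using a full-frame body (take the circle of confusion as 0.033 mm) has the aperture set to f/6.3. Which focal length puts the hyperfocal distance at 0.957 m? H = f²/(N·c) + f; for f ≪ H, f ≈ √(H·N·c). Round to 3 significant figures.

From H = f²/(N·c) + f, with f ≪ H: f ≈ √(H·N·c) = √(957 × 6.3 × 0.033) = √198.96 ≈ 14.11 mm.
Exact: f² + N·c·f − N·c·H = 0 ⇒ f = (−N·c + √((N·c)² + 4·N·c·H))/2 = (−0.2079 + √795.88)/2 ≈ 14.002 mm ≈ 14.0 mm.

14.0 mm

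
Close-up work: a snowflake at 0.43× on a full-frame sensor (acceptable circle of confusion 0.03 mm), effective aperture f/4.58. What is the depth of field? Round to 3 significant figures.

At magnification m, DoF ≈ 2·N_eff·c/m² = 2 × 4.58 × 0.03 / 0.43² = 0.2748 / 0.1849 ≈ 1.49 mm.

1.49 mm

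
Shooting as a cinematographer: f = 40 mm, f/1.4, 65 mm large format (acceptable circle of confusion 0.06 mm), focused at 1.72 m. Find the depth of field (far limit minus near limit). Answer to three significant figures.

Hyperfocal distance H = f²/(N·c) + f = 40²/(1.4 × 0.06) + 40 = 1600/0.084 + 40 ≈ 19087.6 mm ≈ 19.09 m.
Near limit Dn = s·(H − f)/(H + s − 2f) = 1720 × (19087.6 − 40) / (19087.6 + 1720 − 2 × 40) = 1720 × 19047.6 / 20727.6 ≈ 1580.59 mm.
Far limit Df = s·(H − f)/(H − s) = 1720 × (19087.6 − 40) / (19087.6 − 1720) = 1720 × 19047.6 / 17367.6 ≈ 1886.38 mm.
Depth of field = Df − Dn = 1886.38 − 1580.59 ≈ 305.79 mm.

306 mm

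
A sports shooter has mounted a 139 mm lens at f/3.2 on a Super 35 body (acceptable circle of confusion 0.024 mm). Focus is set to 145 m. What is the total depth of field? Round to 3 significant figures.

Hyperfocal distance H = f²/(N·c) + f = 139²/(3.2 × 0.024) + 139 = 19321/0.0768 + 139 ≈ 251714.5 mm ≈ 251.7 m.
Near limit Dn = s·(H − f)/(H + s − 2f) = 145000 × (251714.5 − 139) / (251714.5 + 145000 − 2 × 139) = 145000 × 251575.5 / 396436.5 ≈ 92016 mm.
Far limit Df = s·(H − f)/(H − s) = 145000 × (251714.5 − 139) / (251714.5 − 145000) = 145000 × 251575.5 / 106714.5 ≈ 341832 mm.
Depth of field = Df − Dn = 341832 − 92016 ≈ 249816 mm ≈ 250 m.

250 m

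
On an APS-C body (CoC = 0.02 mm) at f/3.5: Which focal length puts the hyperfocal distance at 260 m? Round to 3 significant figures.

From H = f²/(N·c) + f, with f ≪ H: f ≈ √(H·N·c) = √(260000 × 3.5 × 0.02) = √18200 ≈ 134.9 mm.
The +f correction barely moves this — solving exactly, f² + N·c·f − N·c·H = 0 ⇒ f = (−N·c + √((N·c)² + 4·N·c·H))/2 = (−0.07 + √72800)/2 ≈ 134.87 mm, so f ≈ 135 mm.

135 mm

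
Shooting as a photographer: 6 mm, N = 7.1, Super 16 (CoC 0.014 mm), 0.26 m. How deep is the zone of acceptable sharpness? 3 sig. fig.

0.718 m

Hyperfocal distance H = f²/(N·c) + f = 6²/(7.1 × 0.014) + 6 = 36/0.0994 + 6 ≈ 368.2 mm ≈ 0.368 m.
Near limit Dn = s·(H − f)/(H + s − 2f) = 260 × (368.2 − 6) / (368.2 + 260 − 2 × 6) = 260 × 362.2 / 616.2 ≈ 152.82 mm.
Far limit Df = s·(H − f)/(H − s) = 260 × (368.2 − 6) / (368.2 − 260) = 260 × 362.2 / 108.2 ≈ 870.50 mm.
Depth of field = Df − Dn = 870.50 − 152.82 ≈ 717.68 mm ≈ 0.718 m.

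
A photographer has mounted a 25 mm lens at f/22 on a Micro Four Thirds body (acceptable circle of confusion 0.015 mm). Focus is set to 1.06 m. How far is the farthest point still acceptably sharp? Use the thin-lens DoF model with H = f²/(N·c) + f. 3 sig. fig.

Hyperfocal distance H = f²/(N·c) + f = 25²/(22 × 0.015) + 25 = 625/0.33 + 25 ≈ 1918.9 mm ≈ 1.919 m.
Far limit Df = s·(H − f)/(H − s) = 1060 × (1918.9 − 25) / (1918.9 − 1060) = 1060 × 1893.9 / 858.9 ≈ 2337.3 mm ≈ 2.34 m.

2.34 m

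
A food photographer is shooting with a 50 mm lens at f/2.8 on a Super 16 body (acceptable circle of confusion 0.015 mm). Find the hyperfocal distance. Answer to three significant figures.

Hyperfocal distance H = f²/(N·c) + f = 50²/(2.8 × 0.015) + 50 = 2500/0.042 + 50 ≈ 59573.8 mm ≈ 59.6 m.

59.6 m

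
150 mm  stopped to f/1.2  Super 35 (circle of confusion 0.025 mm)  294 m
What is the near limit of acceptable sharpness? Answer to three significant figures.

211 m

Hyperfocal distance H = f²/(N·c) + f = 150²/(1.2 × 0.025) + 150 = 22500/0.03 + 150 ≈ 750150.0 mm ≈ 750.1 m.
Near limit Dn = s·(H − f)/(H + s − 2f) = 294000 × (750150.0 − 150) / (750150.0 + 294000 − 2 × 150) = 294000 × 750000.0 / 1043850.0 ≈ 211237 mm ≈ 211 m.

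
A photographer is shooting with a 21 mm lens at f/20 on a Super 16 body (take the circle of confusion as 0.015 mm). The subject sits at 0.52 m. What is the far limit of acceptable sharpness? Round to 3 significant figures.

Hyperfocal distance H = f²/(N·c) + f = 21²/(20 × 0.015) + 21 = 441/0.3 + 21 ≈ 1491.0 mm ≈ 1.491 m.
Far limit Df = s·(H − f)/(H − s) = 520 × (1491.0 − 21) / (1491.0 − 520) = 520 × 1470.0 / 971.0 ≈ 787.23 mm ≈ 0.787 m.

0.787 m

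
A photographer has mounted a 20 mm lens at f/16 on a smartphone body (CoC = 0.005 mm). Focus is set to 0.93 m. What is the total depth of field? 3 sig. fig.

Hyperfocal distance H = f²/(N·c) + f = 20²/(16 × 0.005) + 20 = 400/0.08 + 20 ≈ 5020.0 mm ≈ 5.020 m.
Near limit Dn = s·(H − f)/(H + s − 2f) = 930 × (5020.0 − 20) / (5020.0 + 930 − 2 × 20) = 930 × 5000.0 / 5910.0 ≈ 786.80 mm.
Far limit Df = s·(H − f)/(H − s) = 930 × (5020.0 − 20) / (5020.0 − 930) = 930 × 5000.0 / 4090.0 ≈ 1136.92 mm.
Depth of field = Df − Dn = 1136.92 − 786.80 ≈ 350.12 mm.

350 mm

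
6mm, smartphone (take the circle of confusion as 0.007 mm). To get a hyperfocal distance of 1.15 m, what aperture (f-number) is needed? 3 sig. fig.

f/4.50

Rearrange H = f²/(N·c) + f for N: N = f² / ((H − f)·c).
N = 6² / ((1150 − 6) × 0.007) = 36 / 8.008 ≈ 4.50.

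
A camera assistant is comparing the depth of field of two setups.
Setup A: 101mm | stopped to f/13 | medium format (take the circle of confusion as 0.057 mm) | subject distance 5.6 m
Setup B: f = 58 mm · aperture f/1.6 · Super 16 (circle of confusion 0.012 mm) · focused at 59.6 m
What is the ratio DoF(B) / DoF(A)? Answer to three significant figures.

8.60

Setup A: H = 101²/(13×0.057) + 101 ≈ 13867.5 mm; DoF = Df − Dn = 9324.7 − 4001.6 ≈ 5323.1 mm.
Setup B: H = 58²/(1.6×0.012) + 58 ≈ 175266.3 mm; DoF = Df − Dn = 90281 − 44483 ≈ 45798 mm.
Ratio = 45798 / 5323.1 ≈ 8.60.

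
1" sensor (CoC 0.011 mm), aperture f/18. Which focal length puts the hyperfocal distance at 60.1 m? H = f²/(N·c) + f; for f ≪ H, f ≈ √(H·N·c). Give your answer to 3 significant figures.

From H = f²/(N·c) + f, with f ≪ H: f ≈ √(H·N·c) = √(60100 × 18 × 0.011) = √11900 ≈ 109.1 mm.
The +f correction barely moves this — solving exactly, f² + N·c·f − N·c·H = 0 ⇒ f = (−N·c + √((N·c)² + 4·N·c·H))/2 = (−0.198 + √47599)/2 ≈ 108.99 mm, so f ≈ 109 mm.

109 mm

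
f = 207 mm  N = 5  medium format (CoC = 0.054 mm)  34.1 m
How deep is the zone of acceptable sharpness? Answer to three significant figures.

15.3 m

Hyperfocal distance H = f²/(N·c) + f = 207²/(5 × 0.054) + 207 = 42849/0.27 + 207 ≈ 158907.0 mm ≈ 158.9 m.
Near limit Dn = s·(H − f)/(H + s − 2f) = 34100 × (158907.0 − 207) / (158907.0 + 34100 − 2 × 207) = 34100 × 158700.0 / 192593.0 ≈ 28099 mm.
Far limit Df = s·(H − f)/(H − s) = 34100 × (158907.0 − 207) / (158907.0 − 34100) = 34100 × 158700.0 / 124807.0 ≈ 43360 mm.
Depth of field = Df − Dn = 43360 − 28099 ≈ 15261 mm ≈ 15.3 m.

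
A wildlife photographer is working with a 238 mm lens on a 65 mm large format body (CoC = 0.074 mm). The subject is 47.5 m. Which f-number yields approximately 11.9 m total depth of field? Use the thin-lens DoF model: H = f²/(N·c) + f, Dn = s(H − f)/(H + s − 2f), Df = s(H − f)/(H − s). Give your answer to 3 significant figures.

Write h = H − f = f²/(N·c). The thin-lens limits are Dn = s·h/(h + (s−f)) and Df = s·h/(h − (s−f)), so DoF = Df − Dn = 2·s·(s−f)·h / (h² − (s−f)²).
That is a quadratic in h: DoF·h² − 2·s·(s−f)·h − DoF·(s−f)² = 0 ⇒ h = (s−f)·(s + √(s² + DoF²)) / DoF = 47262 × (47500 + √(47500² + 11900²)) / 11900 = 47262 × (47500 + 48967.9) / 11900 ≈ 383132 mm.
Then N = f²/(c·h) = 238² / (0.074 × 383132) = 56644 / 28352 ≈ 2.00.

f/2.00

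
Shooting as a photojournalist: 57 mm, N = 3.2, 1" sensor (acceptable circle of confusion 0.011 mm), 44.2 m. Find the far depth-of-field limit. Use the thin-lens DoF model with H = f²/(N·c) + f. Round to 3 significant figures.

Hyperfocal distance H = f²/(N·c) + f = 57²/(3.2 × 0.011) + 57 = 3249/0.0352 + 57 ≈ 92358.1 mm ≈ 92.36 m.
Far limit Df = s·(H − f)/(H − s) = 44200 × (92358.1 − 57) / (92358.1 − 44200) = 44200 × 92301.1 / 48158.1 ≈ 84715 mm ≈ 84.7 m.

84.7 m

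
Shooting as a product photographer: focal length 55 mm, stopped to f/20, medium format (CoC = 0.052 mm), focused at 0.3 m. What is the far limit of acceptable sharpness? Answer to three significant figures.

328 mm

Hyperfocal distance H = f²/(N·c) + f = 55²/(20 × 0.052) + 55 = 3025/1.04 + 55 ≈ 2963.7 mm ≈ 2.964 m.
Far limit Df = s·(H − f)/(H − s) = 300 × (2963.7 − 55) / (2963.7 − 300) = 300 × 2908.7 / 2663.7 ≈ 327.59 mm.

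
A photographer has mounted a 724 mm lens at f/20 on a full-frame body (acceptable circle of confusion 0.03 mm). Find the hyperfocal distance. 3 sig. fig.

874 m

Hyperfocal distance H = f²/(N·c) + f = 724²/(20 × 0.03) + 724 = 524176/0.6 + 724 ≈ 874350.7 mm ≈ 874 m.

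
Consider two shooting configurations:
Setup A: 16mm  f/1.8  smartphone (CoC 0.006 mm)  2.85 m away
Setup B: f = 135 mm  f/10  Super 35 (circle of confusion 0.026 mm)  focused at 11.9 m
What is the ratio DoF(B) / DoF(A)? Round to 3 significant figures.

Setup A: H = 16²/(1.8×0.006) + 16 ≈ 23719.7 mm; DoF = Df − Dn = 3237.02 − 2545.64 ≈ 691.38 mm.
Setup B: H = 135²/(10×0.026) + 135 ≈ 70231.2 mm; DoF = Df − Dn = 14300.1 − 10189.7 ≈ 4110.4 mm.
Ratio = 4110.4 / 691.38 ≈ 5.95.

5.95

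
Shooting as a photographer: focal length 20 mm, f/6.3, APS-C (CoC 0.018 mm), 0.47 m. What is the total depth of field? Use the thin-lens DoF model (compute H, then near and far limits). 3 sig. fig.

122 mm

Hyperfocal distance H = f²/(N·c) + f = 20²/(6.3 × 0.018) + 20 = 400/0.1134 + 20 ≈ 3547.3 mm ≈ 3.547 m.
Near limit Dn = s·(H − f)/(H + s − 2f) = 470 × (3547.3 − 20) / (3547.3 + 470 − 2 × 20) = 470 × 3527.3 / 3977.3 ≈ 416.82 mm.
Far limit Df = s·(H − f)/(H − s) = 470 × (3547.3 − 20) / (3547.3 − 470) = 470 × 3527.3 / 3077.3 ≈ 538.73 mm.
Depth of field = Df − Dn = 538.73 − 416.82 ≈ 121.91 mm.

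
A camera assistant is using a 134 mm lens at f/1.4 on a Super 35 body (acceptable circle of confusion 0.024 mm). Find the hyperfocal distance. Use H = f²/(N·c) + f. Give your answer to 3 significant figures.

535 m

Hyperfocal distance H = f²/(N·c) + f = 134²/(1.4 × 0.024) + 134 = 17956/0.0336 + 134 ≈ 534538.8 mm ≈ 535 m.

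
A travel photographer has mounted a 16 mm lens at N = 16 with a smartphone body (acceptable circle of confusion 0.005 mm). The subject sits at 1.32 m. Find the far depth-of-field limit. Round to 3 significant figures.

2.23 m

Hyperfocal distance H = f²/(N·c) + f = 16²/(16 × 0.005) + 16 = 256/0.08 + 16 ≈ 3216.0 mm ≈ 3.216 m.
Far limit Df = s·(H − f)/(H − s) = 1320 × (3216.0 − 16) / (3216.0 − 1320) = 1320 × 3200.0 / 1896.0 ≈ 2227.8 mm ≈ 2.23 m.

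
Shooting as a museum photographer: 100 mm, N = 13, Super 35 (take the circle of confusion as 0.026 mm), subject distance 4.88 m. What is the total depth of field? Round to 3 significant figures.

1.62 m

Hyperfocal distance H = f²/(N·c) + f = 100²/(13 × 0.026) + 100 = 10000/0.338 + 100 ≈ 29685.8 mm ≈ 29.69 m.
Near limit Dn = s·(H − f)/(H + s − 2f) = 4880 × (29685.8 − 100) / (29685.8 + 4880 − 2 × 100) = 4880 × 29585.8 / 34365.8 ≈ 4201.2 mm.
Far limit Df = s·(H − f)/(H − s) = 4880 × (29685.8 − 100) / (29685.8 − 4880) = 4880 × 29585.8 / 24805.8 ≈ 5820.4 mm.
Depth of field = Df − Dn = 5820.4 − 4201.2 ≈ 1619.2 mm ≈ 1.62 m.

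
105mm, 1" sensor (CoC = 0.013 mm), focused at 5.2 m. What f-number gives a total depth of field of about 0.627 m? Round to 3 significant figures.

Write h = H − f = f²/(N·c). The thin-lens limits are Dn = s·h/(h + (s−f)) and Df = s·h/(h − (s−f)), so DoF = Df − Dn = 2·s·(s−f)·h / (h² − (s−f)²).
That is a quadratic in h: DoF·h² − 2·s·(s−f)·h − DoF·(s−f)² = 0 ⇒ h = (s−f)·(s + √(s² + DoF²)) / DoF = 5095 × (5200 + √(5200² + 627²)) / 627 = 5095 × (5200 + 5237.66) / 627 ≈ 84816 mm.
Then N = f²/(c·h) = 105² / (0.013 × 84816) = 11025 / 1102.6 ≈ 10.

f/10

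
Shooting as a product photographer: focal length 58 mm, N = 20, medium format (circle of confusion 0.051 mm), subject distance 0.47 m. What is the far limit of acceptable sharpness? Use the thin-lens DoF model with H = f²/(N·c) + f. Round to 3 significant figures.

0.537 m

Hyperfocal distance H = f²/(N·c) + f = 58²/(20 × 0.051) + 58 = 3364/1.02 + 58 ≈ 3356.0 mm ≈ 3.356 m.
Far limit Df = s·(H − f)/(H − s) = 470 × (3356.0 − 58) / (3356.0 − 470) = 470 × 3298.0 / 2886.0 ≈ 537.10 mm ≈ 0.537 m.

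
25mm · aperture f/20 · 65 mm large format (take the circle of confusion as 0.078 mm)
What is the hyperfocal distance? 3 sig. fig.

Hyperfocal distance H = f²/(N·c) + f = 25²/(20 × 0.078) + 25 = 625/1.56 + 25 ≈ 425.6 mm ≈ 0.426 m.

426 mm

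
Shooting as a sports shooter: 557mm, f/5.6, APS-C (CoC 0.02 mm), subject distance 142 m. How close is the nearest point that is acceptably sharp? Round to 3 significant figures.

Hyperfocal distance H = f²/(N·c) + f = 557²/(5.6 × 0.02) + 557 = 310249/0.112 + 557 ≈ 2770637.4 mm ≈ 2771 m.
Near limit Dn = s·(H − f)/(H + s − 2f) = 142000 × (2770637.4 − 557) / (2770637.4 + 142000 − 2 × 557) = 142000 × 2770080.4 / 2911523.4 ≈ 135102 mm ≈ 135 m.

135 m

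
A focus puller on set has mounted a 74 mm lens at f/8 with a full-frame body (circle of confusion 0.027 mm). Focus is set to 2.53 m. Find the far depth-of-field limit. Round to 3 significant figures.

2.80 m

Hyperfocal distance H = f²/(N·c) + f = 74²/(8 × 0.027) + 74 = 5476/0.216 + 74 ≈ 25425.9 mm ≈ 25.43 m.
Far limit Df = s·(H − f)/(H − s) = 2530 × (25425.9 − 74) / (25425.9 − 2530) = 2530 × 25351.9 / 22895.9 ≈ 2801.4 mm ≈ 2.80 m.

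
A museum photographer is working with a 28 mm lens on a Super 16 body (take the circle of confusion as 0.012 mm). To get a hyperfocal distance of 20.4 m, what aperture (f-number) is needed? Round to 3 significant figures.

f/3.21

Rearrange H = f²/(N·c) + f for N: N = f² / ((H − f)·c).
N = 28² / ((20400 − 28) × 0.012) = 784 / 244.5 ≈ 3.21.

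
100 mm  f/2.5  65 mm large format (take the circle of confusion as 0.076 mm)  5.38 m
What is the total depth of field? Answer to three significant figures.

Hyperfocal distance H = f²/(N·c) + f = 100²/(2.5 × 0.076) + 100 = 10000/0.19 + 100 ≈ 52731.6 mm ≈ 52.73 m.
Near limit Dn = s·(H − f)/(H + s − 2f) = 5380 × (52731.6 − 100) / (52731.6 + 5380 − 2 × 100) = 5380 × 52631.6 / 57911.6 ≈ 4889.5 mm.
Far limit Df = s·(H − f)/(H − s) = 5380 × (52731.6 − 100) / (52731.6 − 5380) = 5380 × 52631.6 / 47351.6 ≈ 5979.9 mm.
Depth of field = Df − Dn = 5979.9 − 4889.5 ≈ 1090.4 mm ≈ 1.09 m.

1.09 m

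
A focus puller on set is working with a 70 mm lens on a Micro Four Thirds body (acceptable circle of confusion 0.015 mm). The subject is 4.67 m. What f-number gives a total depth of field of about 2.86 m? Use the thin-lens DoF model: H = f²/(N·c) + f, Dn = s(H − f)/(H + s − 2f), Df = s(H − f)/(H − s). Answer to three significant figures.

f/20

Write h = H − f = f²/(N·c). The thin-lens limits are Dn = s·h/(h + (s−f)) and Df = s·h/(h − (s−f)), so DoF = Df − Dn = 2·s·(s−f)·h / (h² − (s−f)²).
That is a quadratic in h: DoF·h² − 2·s·(s−f)·h − DoF·(s−f)² = 0 ⇒ h = (s−f)·(s + √(s² + DoF²)) / DoF = 4600 × (4670 + √(4670² + 2860²)) / 2860 = 4600 × (4670 + 5476.18) / 2860 ≈ 16319 mm.
Then N = f²/(c·h) = 70² / (0.015 × 16319) = 4900 / 244.79 ≈ 20.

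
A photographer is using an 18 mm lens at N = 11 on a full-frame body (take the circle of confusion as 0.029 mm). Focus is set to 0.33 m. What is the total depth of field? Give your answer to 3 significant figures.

Hyperfocal distance H = f²/(N·c) + f = 18²/(11 × 0.029) + 18 = 324/0.319 + 18 ≈ 1033.7 mm ≈ 1.034 m.
Near limit Dn = s·(H − f)/(H + s − 2f) = 330 × (1033.7 − 18) / (1033.7 + 330 − 2 × 18) = 330 × 1015.7 / 1327.7 ≈ 252.45 mm.
Far limit Df = s·(H − f)/(H − s) = 330 × (1033.7 − 18) / (1033.7 − 330) = 330 × 1015.7 / 703.7 ≈ 476.32 mm.
Depth of field = Df − Dn = 476.32 − 252.45 ≈ 223.87 mm.

224 mm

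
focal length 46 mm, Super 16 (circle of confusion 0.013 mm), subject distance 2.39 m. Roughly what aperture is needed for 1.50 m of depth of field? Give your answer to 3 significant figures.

f/20

Write h = H − f = f²/(N·c). The thin-lens limits are Dn = s·h/(h + (s−f)) and Df = s·h/(h − (s−f)), so DoF = Df − Dn = 2·s·(s−f)·h / (h² − (s−f)²).
That is a quadratic in h: DoF·h² − 2·s·(s−f)·h − DoF·(s−f)² = 0 ⇒ h = (s−f)·(s + √(s² + DoF²)) / DoF = 2344 × (2390 + √(2390² + 1500²)) / 1500 = 2344 × (2390 + 2821.72) / 1500 ≈ 8144.2 mm.
Then N = f²/(c·h) = 46² / (0.013 × 8144.2) = 2116 / 105.87 ≈ 20.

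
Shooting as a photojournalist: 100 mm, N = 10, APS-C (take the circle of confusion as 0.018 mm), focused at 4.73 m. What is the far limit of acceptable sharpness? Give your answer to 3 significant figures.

5.16 m

Hyperfocal distance H = f²/(N·c) + f = 100²/(10 × 0.018) + 100 = 10000/0.18 + 100 ≈ 55655.6 mm ≈ 55.66 m.
Far limit Df = s·(H − f)/(H − s) = 4730 × (55655.6 − 100) / (55655.6 − 4730) = 4730 × 55555.6 / 50925.6 ≈ 5160.0 mm ≈ 5.16 m.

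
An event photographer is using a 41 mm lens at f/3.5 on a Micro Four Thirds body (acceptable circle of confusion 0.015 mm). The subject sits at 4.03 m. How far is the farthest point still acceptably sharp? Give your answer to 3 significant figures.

4.60 m

Hyperfocal distance H = f²/(N·c) + f = 41²/(3.5 × 0.015) + 41 = 1681/0.0525 + 41 ≈ 32060.0 mm ≈ 32.06 m.
Far limit Df = s·(H − f)/(H − s) = 4030 × (32060.0 − 41) / (32060.0 − 4030) = 4030 × 32019.0 / 28030.0 ≈ 4603.5 mm ≈ 4.60 m.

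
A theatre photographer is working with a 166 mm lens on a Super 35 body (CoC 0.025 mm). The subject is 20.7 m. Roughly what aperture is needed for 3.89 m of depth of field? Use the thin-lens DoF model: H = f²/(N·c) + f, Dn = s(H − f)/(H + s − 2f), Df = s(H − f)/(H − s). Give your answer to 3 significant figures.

Write h = H − f = f²/(N·c). The thin-lens limits are Dn = s·h/(h + (s−f)) and Df = s·h/(h − (s−f)), so DoF = Df − Dn = 2·s·(s−f)·h / (h² − (s−f)²).
That is a quadratic in h: DoF·h² − 2·s·(s−f)·h − DoF·(s−f)² = 0 ⇒ h = (s−f)·(s + √(s² + DoF²)) / DoF = 20534 × (20700 + √(20700² + 3890²)) / 3890 = 20534 × (20700 + 21062.3) / 3890 ≈ 220449 mm.
Then N = f²/(c·h) = 166² / (0.025 × 220449) = 27556 / 5511.2 ≈ 5.

f/5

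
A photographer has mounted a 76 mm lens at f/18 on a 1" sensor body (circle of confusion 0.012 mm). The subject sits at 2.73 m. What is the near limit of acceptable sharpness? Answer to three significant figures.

2.48 m

Hyperfocal distance H = f²/(N·c) + f = 76²/(18 × 0.012) + 76 = 5776/0.216 + 76 ≈ 26816.7 mm ≈ 26.82 m.
Near limit Dn = s·(H − f)/(H + s − 2f) = 2730 × (26816.7 − 76) / (26816.7 + 2730 − 2 × 76) = 2730 × 26740.7 / 29394.7 ≈ 2483.5 mm ≈ 2.48 m.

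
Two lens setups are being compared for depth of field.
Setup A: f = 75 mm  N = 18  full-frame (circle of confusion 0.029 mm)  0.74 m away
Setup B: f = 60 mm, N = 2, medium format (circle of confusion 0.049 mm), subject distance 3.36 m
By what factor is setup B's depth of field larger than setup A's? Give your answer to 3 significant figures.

6.64

Setup A: H = 75²/(18×0.029) + 75 ≈ 10850.9 mm; DoF = Df − Dn = 788.670 − 696.988 ≈ 91.682 mm.
Setup B: H = 60²/(2×0.049) + 60 ≈ 36794.7 mm; DoF = Df − Dn = 3691.63 − 3083.04 ≈ 608.59 mm.
Ratio = 608.59 / 91.682 ≈ 6.64.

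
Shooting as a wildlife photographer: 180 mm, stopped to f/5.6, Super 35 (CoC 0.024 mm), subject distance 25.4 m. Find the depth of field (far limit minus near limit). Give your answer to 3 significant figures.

5.37 m

Hyperfocal distance H = f²/(N·c) + f = 180²/(5.6 × 0.024) + 180 = 32400/0.1344 + 180 ≈ 241251.4 mm ≈ 241.3 m.
Near limit Dn = s·(H − f)/(H + s − 2f) = 25400 × (241251.4 − 180) / (241251.4 + 25400 − 2 × 180) = 25400 × 241071.4 / 266291.4 ≈ 22994.4 mm.
Far limit Df = s·(H − f)/(H − s) = 25400 × (241251.4 − 180) / (241251.4 − 25400) = 25400 × 241071.4 / 215851.4 ≈ 28367.7 mm.
Depth of field = Df − Dn = 28367.7 − 22994.4 ≈ 5373.3 mm ≈ 5.37 m.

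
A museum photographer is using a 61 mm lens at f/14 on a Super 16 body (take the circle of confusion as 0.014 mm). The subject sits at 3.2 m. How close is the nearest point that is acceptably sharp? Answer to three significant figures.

2.75 m

Hyperfocal distance H = f²/(N·c) + f = 61²/(14 × 0.014) + 61 = 3721/0.196 + 61 ≈ 19045.7 mm ≈ 19.05 m.
Near limit Dn = s·(H − f)/(H + s − 2f) = 3200 × (19045.7 − 61) / (19045.7 + 3200 − 2 × 61) = 3200 × 18984.7 / 22123.7 ≈ 2746.0 mm ≈ 2.75 m.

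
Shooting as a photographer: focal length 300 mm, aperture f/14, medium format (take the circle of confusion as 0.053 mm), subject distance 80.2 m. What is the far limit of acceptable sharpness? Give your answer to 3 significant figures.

Hyperfocal distance H = f²/(N·c) + f = 300²/(14 × 0.053) + 300 = 90000/0.742 + 300 ≈ 121593.8 mm ≈ 121.6 m.
Far limit Df = s·(H − f)/(H − s) = 80200 × (121593.8 − 300) / (121593.8 − 80200) = 80200 × 121293.8 / 41393.8 ≈ 235005 mm ≈ 235 m.

235 m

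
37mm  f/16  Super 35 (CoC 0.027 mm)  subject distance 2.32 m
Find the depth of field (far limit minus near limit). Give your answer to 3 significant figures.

6.95 m

Hyperfocal distance H = f²/(N·c) + f = 37²/(16 × 0.027) + 37 = 1369/0.432 + 37 ≈ 3206.0 mm ≈ 3.206 m.
Near limit Dn = s·(H − f)/(H + s − 2f) = 2320 × (3206.0 − 37) / (3206.0 + 2320 − 2 × 37) = 2320 × 3169.0 / 5452.0 ≈ 1348.5 mm.
Far limit Df = s·(H − f)/(H − s) = 2320 × (3206.0 − 37) / (3206.0 − 2320) = 2320 × 3169.0 / 886.0 ≈ 8298.2 mm.
Depth of field = Df − Dn = 8298.2 − 1348.5 ≈ 6949.7 mm ≈ 6.95 m.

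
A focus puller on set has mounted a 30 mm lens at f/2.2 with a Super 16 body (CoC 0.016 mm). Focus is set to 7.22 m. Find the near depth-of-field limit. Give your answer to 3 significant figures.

5.64 m

Hyperfocal distance H = f²/(N·c) + f = 30²/(2.2 × 0.016) + 30 = 900/0.0352 + 30 ≈ 25598.2 mm ≈ 25.60 m.
Near limit Dn = s·(H − f)/(H + s − 2f) = 7220 × (25598.2 − 30) / (25598.2 + 7220 − 2 × 30) = 7220 × 25568.2 / 32758.2 ≈ 5635.3 mm ≈ 5.64 m.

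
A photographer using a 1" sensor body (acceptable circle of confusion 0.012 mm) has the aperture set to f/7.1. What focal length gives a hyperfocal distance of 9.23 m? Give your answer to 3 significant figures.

From H = f²/(N·c) + f, with f ≪ H: f ≈ √(H·N·c) = √(9230 × 7.1 × 0.012) = √786.40 ≈ 28.04 mm.
The +f correction barely moves this — solving exactly, f² + N·c·f − N·c·H = 0 ⇒ f = (−N·c + √((N·c)² + 4·N·c·H))/2 = (−0.0852 + √3145.6)/2 ≈ 28.000 mm, so f ≈ 28.0 mm.

28.0 mm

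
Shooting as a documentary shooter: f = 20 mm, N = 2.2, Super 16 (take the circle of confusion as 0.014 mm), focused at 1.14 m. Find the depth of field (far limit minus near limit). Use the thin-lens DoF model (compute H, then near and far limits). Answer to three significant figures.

198 mm

Hyperfocal distance H = f²/(N·c) + f = 20²/(2.2 × 0.014) + 20 = 400/0.0308 + 20 ≈ 13007.0 mm ≈ 13.01 m.
Near limit Dn = s·(H − f)/(H + s − 2f) = 1140 × (13007.0 − 20) / (13007.0 + 1140 − 2 × 20) = 1140 × 12987.0 / 14107.0 ≈ 1049.49 mm.
Far limit Df = s·(H − f)/(H − s) = 1140 × (13007.0 − 20) / (13007.0 − 1140) = 1140 × 12987.0 / 11867.0 ≈ 1247.59 mm.
Depth of field = Df − Dn = 1247.59 − 1049.49 ≈ 198.10 mm.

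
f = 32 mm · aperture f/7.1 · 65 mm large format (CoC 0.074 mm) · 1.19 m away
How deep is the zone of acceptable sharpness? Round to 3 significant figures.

2.19 m

Hyperfocal distance H = f²/(N·c) + f = 32²/(7.1 × 0.074) + 32 = 1024/0.5254 + 32 ≈ 1981.0 mm ≈ 1.981 m.
Near limit Dn = s·(H − f)/(H + s − 2f) = 1190 × (1981.0 − 32) / (1981.0 + 1190 − 2 × 32) = 1190 × 1949.0 / 3107.0 ≈ 746.5 mm.
Far limit Df = s·(H − f)/(H − s) = 1190 × (1981.0 − 32) / (1981.0 − 1190) = 1190 × 1949.0 / 791.0 ≈ 2932.1 mm.
Depth of field = Df − Dn = 2932.1 − 746.5 ≈ 2185.6 mm ≈ 2.19 m.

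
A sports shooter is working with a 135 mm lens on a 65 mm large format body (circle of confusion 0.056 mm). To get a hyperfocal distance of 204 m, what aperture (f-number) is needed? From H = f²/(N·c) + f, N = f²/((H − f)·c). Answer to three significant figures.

f/1.60

Rearrange H = f²/(N·c) + f for N: N = f² / ((H − f)·c).
N = 135² / ((204000 − 135) × 0.056) = 18225 / 11416 ≈ 1.60.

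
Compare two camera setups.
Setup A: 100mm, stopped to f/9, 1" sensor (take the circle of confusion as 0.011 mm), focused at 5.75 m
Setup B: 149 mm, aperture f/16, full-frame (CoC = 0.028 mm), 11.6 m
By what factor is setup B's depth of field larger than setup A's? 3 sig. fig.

8.78

Setup A: H = 100²/(9×0.011) + 100 ≈ 101110.1 mm; DoF = Df − Dn = 6090.68 − 5445.41 ≈ 645.27 mm.
Setup B: H = 149²/(16×0.028) + 149 ≈ 49704.8 mm; DoF = Df − Dn = 15086.0 − 9422.7 ≈ 5663.3 mm.
Ratio = 5663.3 / 645.27 ≈ 8.78.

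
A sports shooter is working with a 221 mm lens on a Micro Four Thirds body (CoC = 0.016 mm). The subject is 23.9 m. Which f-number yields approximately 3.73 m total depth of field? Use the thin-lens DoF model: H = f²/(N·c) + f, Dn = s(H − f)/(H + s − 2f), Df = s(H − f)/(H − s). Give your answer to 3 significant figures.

Write h = H − f = f²/(N·c). The thin-lens limits are Dn = s·h/(h + (s−f)) and Df = s·h/(h − (s−f)), so DoF = Df − Dn = 2·s·(s−f)·h / (h² − (s−f)²).
That is a quadratic in h: DoF·h² − 2·s·(s−f)·h − DoF·(s−f)² = 0 ⇒ h = (s−f)·(s + √(s² + DoF²)) / DoF = 23679 × (23900 + √(23900² + 3730²)) / 3730 = 23679 × (23900 + 24189.3) / 3730 ≈ 305283 mm.
Then N = f²/(c·h) = 221² / (0.016 × 305283) = 48841 / 4884.5 ≈ 10.

f/10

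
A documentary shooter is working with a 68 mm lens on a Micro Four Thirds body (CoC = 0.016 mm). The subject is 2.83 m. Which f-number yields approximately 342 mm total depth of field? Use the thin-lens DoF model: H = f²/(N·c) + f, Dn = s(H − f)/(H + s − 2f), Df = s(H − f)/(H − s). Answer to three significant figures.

f/6.30

Write h = H − f = f²/(N·c). The thin-lens limits are Dn = s·h/(h + (s−f)) and Df = s·h/(h − (s−f)), so DoF = Df − Dn = 2·s·(s−f)·h / (h² − (s−f)²).
That is a quadratic in h: DoF·h² − 2·s·(s−f)·h − DoF·(s−f)² = 0 ⇒ h = (s−f)·(s + √(s² + DoF²)) / DoF = 2762 × (2830 + √(2830² + 342²)) / 342 = 2762 × (2830 + 2850.59) / 342 ≈ 45877 mm.
Then N = f²/(c·h) = 68² / (0.016 × 45877) = 4624 / 734.03 ≈ 6.30.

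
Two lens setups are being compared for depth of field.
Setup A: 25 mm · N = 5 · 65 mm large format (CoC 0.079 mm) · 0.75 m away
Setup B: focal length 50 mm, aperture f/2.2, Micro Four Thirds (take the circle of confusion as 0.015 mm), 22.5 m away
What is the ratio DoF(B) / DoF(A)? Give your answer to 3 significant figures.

16.8

Setup A: H = 25²/(5×0.079) + 25 ≈ 1607.3 mm; DoF = Df − Dn = 1384.27 − 514.33 ≈ 869.94 mm.
Setup B: H = 50²/(2.2×0.015) + 50 ≈ 75807.6 mm; DoF = Df − Dn = 31976 − 17357 ≈ 14619 mm.
Ratio = 14619 / 869.94 ≈ 16.8.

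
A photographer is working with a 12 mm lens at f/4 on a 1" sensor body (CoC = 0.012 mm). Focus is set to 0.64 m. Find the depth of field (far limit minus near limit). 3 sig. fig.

280 mm

Hyperfocal distance H = f²/(N·c) + f = 12²/(4 × 0.012) + 12 = 144/0.048 + 12 ≈ 3012.0 mm ≈ 3.012 m.
Near limit Dn = s·(H − f)/(H + s − 2f) = 640 × (3012.0 − 12) / (3012.0 + 640 − 2 × 12) = 640 × 3000.0 / 3628.0 ≈ 529.22 mm.
Far limit Df = s·(H − f)/(H − s) = 640 × (3012.0 − 12) / (3012.0 − 640) = 640 × 3000.0 / 2372.0 ≈ 809.44 mm.
Depth of field = Df − Dn = 809.44 − 529.22 ≈ 280.22 mm.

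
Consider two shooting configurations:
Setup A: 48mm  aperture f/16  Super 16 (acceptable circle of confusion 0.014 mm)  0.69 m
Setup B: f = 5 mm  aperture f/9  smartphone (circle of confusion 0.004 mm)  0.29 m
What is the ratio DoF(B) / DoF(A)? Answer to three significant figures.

3.31

Setup A: H = 48²/(16×0.014) + 48 ≈ 10333.7 mm; DoF = Df − Dn = 735.935 − 649.463 ≈ 86.472 mm.
Setup B: H = 5²/(9×0.004) + 5 ≈ 699.4 mm; DoF = Df − Dn = 491.86 − 205.62 ≈ 286.24 mm.
Ratio = 286.24 / 86.472 ≈ 3.31.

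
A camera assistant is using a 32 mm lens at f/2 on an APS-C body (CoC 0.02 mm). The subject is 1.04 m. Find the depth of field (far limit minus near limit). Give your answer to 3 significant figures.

82.0 mm

Hyperfocal distance H = f²/(N·c) + f = 32²/(2 × 0.02) + 32 = 1024/0.04 + 32 ≈ 25632.0 mm ≈ 25.63 m.
Near limit Dn = s·(H − f)/(H + s − 2f) = 1040 × (25632.0 − 32) / (25632.0 + 1040 − 2 × 32) = 1040 × 25600.0 / 26608.0 ≈ 1000.601 mm.
Far limit Df = s·(H − f)/(H − s) = 1040 × (25632.0 − 32) / (25632.0 − 1040) = 1040 × 25600.0 / 24592.0 ≈ 1082.628 mm.
Depth of field = Df − Dn = 1082.628 − 1000.601 ≈ 82.027 mm.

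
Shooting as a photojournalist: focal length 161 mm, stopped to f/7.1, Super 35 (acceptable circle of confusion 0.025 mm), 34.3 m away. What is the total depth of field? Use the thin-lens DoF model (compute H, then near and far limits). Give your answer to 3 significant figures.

Hyperfocal distance H = f²/(N·c) + f = 161²/(7.1 × 0.025) + 161 = 25921/0.1775 + 161 ≈ 146194.8 mm ≈ 146.2 m.
Near limit Dn = s·(H − f)/(H + s − 2f) = 34300 × (146194.8 − 161) / (146194.8 + 34300 − 2 × 161) = 34300 × 146033.8 / 180172.8 ≈ 27801 mm.
Far limit Df = s·(H − f)/(H − s) = 34300 × (146194.8 − 161) / (146194.8 − 34300) = 34300 × 146033.8 / 111894.8 ≈ 44765 mm.
Depth of field = Df − Dn = 44765 − 27801 ≈ 16964 mm ≈ 17.0 m.

17.0 m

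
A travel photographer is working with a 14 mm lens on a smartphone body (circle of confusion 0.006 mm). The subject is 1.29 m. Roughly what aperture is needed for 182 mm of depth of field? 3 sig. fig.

Write h = H − f = f²/(N·c). The thin-lens limits are Dn = s·h/(h + (s−f)) and Df = s·h/(h − (s−f)), so DoF = Df − Dn = 2·s·(s−f)·h / (h² − (s−f)²).
That is a quadratic in h: DoF·h² − 2·s·(s−f)·h − DoF·(s−f)² = 0 ⇒ h = (s−f)·(s + √(s² + DoF²)) / DoF = 1276 × (1290 + √(1290² + 182²)) / 182 = 1276 × (1290 + 1302.78) / 182 ≈ 18178 mm.
Then N = f²/(c·h) = 14² / (0.006 × 18178) = 196 / 109.07 ≈ 1.80.

f/1.80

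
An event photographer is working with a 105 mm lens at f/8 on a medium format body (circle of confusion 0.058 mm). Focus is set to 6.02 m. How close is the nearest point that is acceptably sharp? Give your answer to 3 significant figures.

4.82 m

Hyperfocal distance H = f²/(N·c) + f = 105²/(8 × 0.058) + 105 = 11025/0.464 + 105 ≈ 23865.8 mm ≈ 23.87 m.
Near limit Dn = s·(H − f)/(H + s − 2f) = 6020 × (23865.8 − 105) / (23865.8 + 6020 − 2 × 105) = 6020 × 23760.8 / 29675.8 ≈ 4820.1 mm ≈ 4.82 m.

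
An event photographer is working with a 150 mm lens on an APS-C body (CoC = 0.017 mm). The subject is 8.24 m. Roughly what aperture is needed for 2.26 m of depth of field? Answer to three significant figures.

Write h = H − f = f²/(N·c). The thin-lens limits are Dn = s·h/(h + (s−f)) and Df = s·h/(h − (s−f)), so DoF = Df − Dn = 2·s·(s−f)·h / (h² − (s−f)²).
That is a quadratic in h: DoF·h² − 2·s·(s−f)·h − DoF·(s−f)² = 0 ⇒ h = (s−f)·(s + √(s² + DoF²)) / DoF = 8090 × (8240 + √(8240² + 2260²)) / 2260 = 8090 × (8240 + 8544.31) / 2260 ≈ 60082 mm.
Then N = f²/(c·h) = 150² / (0.017 × 60082) = 22500 / 1021.4 ≈ 22.

f/22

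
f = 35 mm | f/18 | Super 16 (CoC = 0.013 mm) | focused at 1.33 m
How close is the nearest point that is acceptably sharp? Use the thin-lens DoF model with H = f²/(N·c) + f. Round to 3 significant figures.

1.07 m

Hyperfocal distance H = f²/(N·c) + f = 35²/(18 × 0.013) + 35 = 1225/0.234 + 35 ≈ 5270.0 mm ≈ 5.270 m.
Near limit Dn = s·(H − f)/(H + s − 2f) = 1330 × (5270.0 − 35) / (5270.0 + 1330 − 2 × 35) = 1330 × 5235.0 / 6530.0 ≈ 1066.2 mm ≈ 1.07 m.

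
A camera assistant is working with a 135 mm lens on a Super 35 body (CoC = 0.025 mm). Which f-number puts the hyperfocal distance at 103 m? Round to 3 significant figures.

Rearrange H = f²/(N·c) + f for N: N = f² / ((H − f)·c).
N = 135² / ((103000 − 135) × 0.025) = 18225 / 2572 ≈ 7.09.

f/7.09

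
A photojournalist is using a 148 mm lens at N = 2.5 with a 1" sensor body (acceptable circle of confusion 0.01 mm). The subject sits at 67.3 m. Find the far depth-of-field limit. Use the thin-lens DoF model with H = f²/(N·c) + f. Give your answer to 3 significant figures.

72.9 m

Hyperfocal distance H = f²/(N·c) + f = 148²/(2.5 × 0.01) + 148 = 21904/0.025 + 148 ≈ 876308.0 mm ≈ 876.3 m.
Far limit Df = s·(H − f)/(H − s) = 67300 × (876308.0 − 148) / (876308.0 − 67300) = 67300 × 876160.0 / 809008.0 ≈ 72886 mm ≈ 72.9 m.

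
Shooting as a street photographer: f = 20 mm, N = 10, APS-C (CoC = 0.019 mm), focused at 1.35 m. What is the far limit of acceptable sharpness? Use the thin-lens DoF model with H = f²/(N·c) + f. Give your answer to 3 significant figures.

3.67 m

Hyperfocal distance H = f²/(N·c) + f = 20²/(10 × 0.019) + 20 = 400/0.19 + 20 ≈ 2125.3 mm ≈ 2.125 m.
Far limit Df = s·(H − f)/(H − s) = 1350 × (2125.3 − 20) / (2125.3 − 1350) = 1350 × 2105.3 / 775.3 ≈ 3666.0 mm ≈ 3.67 m.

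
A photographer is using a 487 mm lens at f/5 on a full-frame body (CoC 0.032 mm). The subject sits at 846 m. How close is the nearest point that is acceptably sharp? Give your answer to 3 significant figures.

Hyperfocal distance H = f²/(N·c) + f = 487²/(5 × 0.032) + 487 = 237169/0.16 + 487 ≈ 1482793.2 mm ≈ 1483 m.
Near limit Dn = s·(H − f)/(H + s − 2f) = 846000 × (1482793.2 − 487) / (1482793.2 + 846000 − 2 × 487) = 846000 × 1482306.2 / 2327819.2 ≈ 538715 mm ≈ 539 m.

539 m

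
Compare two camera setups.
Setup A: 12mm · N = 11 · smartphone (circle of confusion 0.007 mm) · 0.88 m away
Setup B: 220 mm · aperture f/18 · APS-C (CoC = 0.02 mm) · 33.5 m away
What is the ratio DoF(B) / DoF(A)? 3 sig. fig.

Setup A: H = 12²/(11×0.007) + 12 ≈ 1882.1 mm; DoF = Df − Dn = 1642.2 − 601.0 ≈ 1041.2 mm.
Setup B: H = 220²/(18×0.02) + 220 ≈ 134664.4 mm; DoF = Df − Dn = 44520 − 26853 ≈ 17667 mm.
Ratio = 17667 / 1041.2 ≈ 17.0.

17.0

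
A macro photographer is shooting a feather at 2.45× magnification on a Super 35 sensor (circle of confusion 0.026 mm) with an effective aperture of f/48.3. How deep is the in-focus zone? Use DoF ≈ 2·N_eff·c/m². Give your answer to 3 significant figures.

0.418 mm

At magnification m, DoF ≈ 2·N_eff·c/m² = 2 × 48.3 × 0.026 / 2.45² = 2.512 / 6.003 ≈ 0.418 mm.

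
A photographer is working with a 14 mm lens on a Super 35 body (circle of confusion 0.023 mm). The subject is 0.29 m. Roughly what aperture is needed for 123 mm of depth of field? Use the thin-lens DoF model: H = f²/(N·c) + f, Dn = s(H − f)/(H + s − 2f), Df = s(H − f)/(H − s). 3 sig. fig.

f/6.28

Write h = H − f = f²/(N·c). The thin-lens limits are Dn = s·h/(h + (s−f)) and Df = s·h/(h − (s−f)), so DoF = Df − Dn = 2·s·(s−f)·h / (h² − (s−f)²).
That is a quadratic in h: DoF·h² − 2·s·(s−f)·h − DoF·(s−f)² = 0 ⇒ h = (s−f)·(s + √(s² + DoF²)) / DoF = 276 × (290 + √(290² + 123²)) / 123 = 276 × (290 + 315.006) / 123 ≈ 1357.6 mm.
Then N = f²/(c·h) = 14² / (0.023 × 1357.6) = 196 / 31.224 ≈ 6.28.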